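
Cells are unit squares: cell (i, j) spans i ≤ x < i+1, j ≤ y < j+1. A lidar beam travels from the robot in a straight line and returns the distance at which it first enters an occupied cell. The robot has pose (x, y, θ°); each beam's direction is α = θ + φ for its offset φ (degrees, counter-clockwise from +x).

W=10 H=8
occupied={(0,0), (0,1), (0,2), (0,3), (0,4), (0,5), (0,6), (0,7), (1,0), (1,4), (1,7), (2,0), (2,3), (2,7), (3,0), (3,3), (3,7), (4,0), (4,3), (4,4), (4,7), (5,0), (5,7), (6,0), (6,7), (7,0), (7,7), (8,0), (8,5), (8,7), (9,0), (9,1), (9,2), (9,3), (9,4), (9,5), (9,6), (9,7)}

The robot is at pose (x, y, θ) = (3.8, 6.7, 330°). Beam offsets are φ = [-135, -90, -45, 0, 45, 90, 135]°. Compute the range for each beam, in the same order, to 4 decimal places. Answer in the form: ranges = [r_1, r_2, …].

ranges = [2.8988, 3.1177, 1.7600, 6.0044, 1.1591, 0.3464, 0.3106]

beam 1: φ=-135°, α=195°
  direction (-0.9659, -0.2588); cell (3,6); t to first gridline: x 0.8282, y 2.7046 (then +1.0353 / +3.8637)
    (2,6) via x @ 0.8282
    (1,6) via x @ 1.8635
    (1,5) via y @ 2.7046
    (0,5) via x @ 2.8988  # hit
  → r_1 = 2.8988
beam 2: φ=-90°, α=240°
  direction (-0.5000, -0.8660); cell (3,6); t to first gridline: x 1.6000, y 0.8083 (then +2.0000 / +1.1547)
    (3,5) via y @ 0.8083
    (2,5) via x @ 1.6000
    (2,4) via y @ 1.9630
    (2,3) via y @ 3.1177  # hit
  → r_2 = 3.1177
beam 3: φ=-45°, α=285°
  direction (0.2588, -0.9659); cell (3,6); t to first gridline: x 0.7727, y 0.7247 (then +3.8637 / +1.0353)
    (3,5) via y @ 0.7247
    (4,5) via x @ 0.7727
    (4,4) via y @ 1.7600  # hit
  → r_3 = 1.7600
beam 4: φ=0°, α=330°
  direction (0.8660, -0.5000); cell (3,6); t to first gridline: x 0.2309, y 1.4000 (then +1.1547 / +2.0000)
    (4,6) via x @ 0.2309
    (5,6) via x @ 1.3856
    (5,5) via y @ 1.4000
    (6,5) via x @ 2.5403
    (6,4) via y @ 3.4000
    (7,4) via x @ 3.6950
    (8,4) via x @ 4.8497
    (8,3) via y @ 5.4000
    (9,3) via x @ 6.0044  # hit
  → r_4 = 6.0044
beam 5: φ=45°, α=15°
  direction (0.9659, 0.2588); cell (3,6); t to first gridline: x 0.2071, y 1.1591 (then +1.0353 / +3.8637)
    (4,6) via x @ 0.2071
    (4,7) via y @ 1.1591  # hit
  → r_5 = 1.1591
beam 6: φ=90°, α=60°
  direction (0.5000, 0.8660); cell (3,6); t to first gridline: x 0.4000, y 0.3464 (then +2.0000 / +1.1547)
    (3,7) via y @ 0.3464  # hit
  → r_6 = 0.3464
beam 7: φ=135°, α=105°
  direction (-0.2588, 0.9659); cell (3,6); t to first gridline: x 3.0910, y 0.3106 (then +3.8637 / +1.0353)
    (3,7) via y @ 0.3106  # hit
  → r_7 = 0.3106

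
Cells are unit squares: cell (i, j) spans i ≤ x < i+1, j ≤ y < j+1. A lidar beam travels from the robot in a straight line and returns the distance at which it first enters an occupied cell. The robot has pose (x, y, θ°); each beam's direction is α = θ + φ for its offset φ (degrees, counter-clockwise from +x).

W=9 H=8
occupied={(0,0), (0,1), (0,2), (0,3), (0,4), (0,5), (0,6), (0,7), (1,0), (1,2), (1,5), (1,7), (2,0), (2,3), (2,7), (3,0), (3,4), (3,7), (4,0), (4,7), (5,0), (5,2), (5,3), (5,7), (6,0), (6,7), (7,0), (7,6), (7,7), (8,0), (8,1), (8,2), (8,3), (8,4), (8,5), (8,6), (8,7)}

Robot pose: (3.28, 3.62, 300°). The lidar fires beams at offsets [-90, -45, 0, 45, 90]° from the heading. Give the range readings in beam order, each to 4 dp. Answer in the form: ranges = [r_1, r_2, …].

beam 1: φ=-90°, α=210°
  direction (-0.8660, -0.5000); cell (3,3); t to first gridline: x 0.3233, y 1.2400 (then +1.1547 / +2.0000)
    (2,3) via x @ 0.3233  # hit
  → r_1 = 0.3233
beam 2: φ=-45°, α=255°
  direction (-0.2588, -0.9659); cell (3,3); t to first gridline: x 1.0818, y 0.6419 (then +3.8637 / +1.0353)
    (3,2) via y @ 0.6419
    (2,2) via x @ 1.0818
    (2,1) via y @ 1.6771
    (2,0) via y @ 2.7124  # hit
  → r_2 = 2.7124
beam 3: φ=0°, α=300°
  direction (0.5000, -0.8660); cell (3,3); t to first gridline: x 1.4400, y 0.7159 (then +2.0000 / +1.1547)
    (3,2) via y @ 0.7159
    (4,2) via x @ 1.4400
    (4,1) via y @ 1.8706
    (4,0) via y @ 3.0253  # hit
  → r_3 = 3.0253
beam 4: φ=45°, α=345°
  direction (0.9659, -0.2588); cell (3,3); t to first gridline: x 0.7454, y 2.3955 (then +1.0353 / +3.8637)
    (4,3) via x @ 0.7454
    (5,3) via x @ 1.7807  # hit
  → r_4 = 1.7807
beam 5: φ=90°, α=30°
  direction (0.8660, 0.5000); cell (3,3); t to first gridline: x 0.8314, y 0.7600 (then +1.1547 / +2.0000)
    (3,4) via y @ 0.7600  # hit
  → r_5 = 0.7600

ranges = [0.3233, 2.7124, 3.0253, 1.7807, 0.7600]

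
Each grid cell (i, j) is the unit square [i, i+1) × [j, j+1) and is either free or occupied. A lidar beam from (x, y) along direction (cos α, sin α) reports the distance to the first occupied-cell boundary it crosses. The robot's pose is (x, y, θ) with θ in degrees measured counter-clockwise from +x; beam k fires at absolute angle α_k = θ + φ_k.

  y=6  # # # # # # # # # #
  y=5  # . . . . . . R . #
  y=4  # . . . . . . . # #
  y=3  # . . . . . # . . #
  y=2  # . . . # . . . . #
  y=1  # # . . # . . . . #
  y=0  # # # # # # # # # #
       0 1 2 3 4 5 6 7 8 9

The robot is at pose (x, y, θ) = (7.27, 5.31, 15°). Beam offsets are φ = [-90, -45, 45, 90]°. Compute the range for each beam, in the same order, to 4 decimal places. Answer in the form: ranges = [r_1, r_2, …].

beam 1: φ=-90°, α=285°
  d=(0.2588,-0.9659)  start (7,5)  tX=2.8205 tY=0.3209  stride 1/|dx|=3.8637 1/|dy|=1.0353
    cross y-line → (7,4), t=0.3209
    cross y-line → (7,3), t=1.3562
    cross y-line → (7,2), t=2.3915
    cross x-line → (8,2), t=2.8205
    cross y-line → (8,1), t=3.4268
    cross y-line → (8,0), t=4.4620 (wall)
  → r_1 = 4.4620
beam 2: φ=-45°, α=330°
  d=(0.8660,-0.5000)  start (7,5)  tX=0.8429 tY=0.6200  stride 1/|dx|=1.1547 1/|dy|=2.0000
    cross y-line → (7,4), t=0.6200
    cross x-line → (8,4), t=0.8429 (wall)
  → r_2 = 0.8429
beam 3: φ=45°, α=60°
  d=(0.5000,0.8660)  start (7,5)  tX=1.4600 tY=0.7967  stride 1/|dx|=2.0000 1/|dy|=1.1547
    cross y-line → (7,6), t=0.7967 (wall)
  → r_3 = 0.7967
beam 4: φ=90°, α=105°
  d=(-0.2588,0.9659)  start (7,5)  tX=1.0432 tY=0.7143  stride 1/|dx|=3.8637 1/|dy|=1.0353
    cross y-line → (7,6), t=0.7143 (wall)
  → r_4 = 0.7143

ranges = [4.4620, 0.8429, 0.7967, 0.7143]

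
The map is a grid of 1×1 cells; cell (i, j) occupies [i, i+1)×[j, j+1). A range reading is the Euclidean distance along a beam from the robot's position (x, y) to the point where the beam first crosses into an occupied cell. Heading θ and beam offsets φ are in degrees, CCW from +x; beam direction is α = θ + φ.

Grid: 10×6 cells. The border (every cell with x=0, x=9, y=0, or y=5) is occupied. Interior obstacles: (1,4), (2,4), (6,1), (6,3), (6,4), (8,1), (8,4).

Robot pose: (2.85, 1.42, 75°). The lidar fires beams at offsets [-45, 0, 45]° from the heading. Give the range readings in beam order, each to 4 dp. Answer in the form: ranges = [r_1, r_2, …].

beam 1: φ=-45°, α=30°
  cosα=0.8660 sinα=0.5000 | (2,1) | tMaxX 0.1732 tMaxY 1.1600 | tΔX 1.1547 tΔY 2.0000
    t=0.1732 [x] (3,1)
    t=1.1600 [y] (3,2)
    t=1.3279 [x] (4,2)
    t=2.4826 [x] (5,2)
    t=3.1600 [y] (5,3)
    t=3.6373 [x] (6,3) — stop
  → r_1 = 3.6373
beam 2: φ=0°, α=75°
  cosα=0.2588 sinα=0.9659 | (2,1) | tMaxX 0.5796 tMaxY 0.6005 | tΔX 3.8637 tΔY 1.0353
    t=0.5796 [x] (3,1)
    t=0.6005 [y] (3,2)
    t=1.6357 [y] (3,3)
    t=2.6710 [y] (3,4)
    t=3.7063 [y] (3,5) — stop
  → r_2 = 3.7063
beam 3: φ=45°, α=120°
  cosα=-0.5000 sinα=0.8660 | (2,1) | tMaxX 1.7000 tMaxY 0.6697 | tΔX 2.0000 tΔY 1.1547
    t=0.6697 [y] (2,2)
    t=1.7000 [x] (1,2)
    t=1.8244 [y] (1,3)
    t=2.9791 [y] (1,4) — stop
  → r_3 = 2.9791

ranges = [3.6373, 3.7063, 2.9791]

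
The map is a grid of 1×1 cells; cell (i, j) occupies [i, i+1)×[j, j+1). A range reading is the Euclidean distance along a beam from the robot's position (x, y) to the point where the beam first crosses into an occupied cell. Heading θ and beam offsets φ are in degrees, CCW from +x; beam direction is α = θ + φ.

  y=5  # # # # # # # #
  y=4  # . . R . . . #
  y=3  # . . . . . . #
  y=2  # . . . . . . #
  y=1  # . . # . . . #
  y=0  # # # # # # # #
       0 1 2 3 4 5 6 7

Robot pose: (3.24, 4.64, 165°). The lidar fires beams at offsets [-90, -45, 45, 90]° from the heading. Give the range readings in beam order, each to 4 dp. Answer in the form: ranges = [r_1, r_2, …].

beam 1: φ=-90°, α=75°
  d=(0.2588,0.9659)  start (3,4)  tX=2.9364 tY=0.3727  stride 1/|dx|=3.8637 1/|dy|=1.0353
    cross y-line → (3,5), t=0.3727 (wall)
  → r_1 = 0.3727
beam 2: φ=-45°, α=120°
  d=(-0.5000,0.8660)  start (3,4)  tX=0.4800 tY=0.4157  stride 1/|dx|=2.0000 1/|dy|=1.1547
    cross y-line → (3,5), t=0.4157 (wall)
  → r_2 = 0.4157
beam 3: φ=45°, α=210°
  d=(-0.8660,-0.5000)  start (3,4)  tX=0.2771 tY=1.2800  stride 1/|dx|=1.1547 1/|dy|=2.0000
    cross x-line → (2,4), t=0.2771
    cross y-line → (2,3), t=1.2800
    cross x-line → (1,3), t=1.4318
    cross x-line → (0,3), t=2.5865 (wall)
  → r_3 = 2.5865
beam 4: φ=90°, α=255°
  d=(-0.2588,-0.9659)  start (3,4)  tX=0.9273 tY=0.6626  stride 1/|dx|=3.8637 1/|dy|=1.0353
    cross y-line → (3,3), t=0.6626
    cross x-line → (2,3), t=0.9273
    cross y-line → (2,2), t=1.6979
    cross y-line → (2,1), t=2.7331
    cross y-line → (2,0), t=3.7684 (wall)
  → r_4 = 3.7684

ranges = [0.3727, 0.4157, 2.5865, 3.7684]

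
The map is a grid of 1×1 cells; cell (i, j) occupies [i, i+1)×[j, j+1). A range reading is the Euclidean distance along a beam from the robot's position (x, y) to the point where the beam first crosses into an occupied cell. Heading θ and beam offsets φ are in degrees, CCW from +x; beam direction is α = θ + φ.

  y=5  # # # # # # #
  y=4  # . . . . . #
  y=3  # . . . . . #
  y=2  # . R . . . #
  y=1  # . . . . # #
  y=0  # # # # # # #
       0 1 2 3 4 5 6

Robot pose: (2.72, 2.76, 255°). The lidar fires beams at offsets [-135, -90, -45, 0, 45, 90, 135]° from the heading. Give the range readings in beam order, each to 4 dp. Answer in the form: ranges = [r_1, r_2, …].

beam 1: φ=-135°, α=120°
  d=(-0.5000,0.8660)  start (2,2)  tX=1.4400 tY=0.2771  stride 1/|dx|=2.0000 1/|dy|=1.1547
    cross y-line → (2,3), t=0.2771
    cross y-line → (2,4), t=1.4318
    cross x-line → (1,4), t=1.4400
    cross y-line → (1,5), t=2.5865 (wall)
  → r_1 = 2.5865
beam 2: φ=-90°, α=165°
  d=(-0.9659,0.2588)  start (2,2)  tX=0.7454 tY=0.9273  stride 1/|dx|=1.0353 1/|dy|=3.8637
    cross x-line → (1,2), t=0.7454
    cross y-line → (1,3), t=0.9273
    cross x-line → (0,3), t=1.7807 (wall)
  → r_2 = 1.7807
beam 3: φ=-45°, α=210°
  d=(-0.8660,-0.5000)  start (2,2)  tX=0.8314 tY=1.5200  stride 1/|dx|=1.1547 1/|dy|=2.0000
    cross x-line → (1,2), t=0.8314
    cross y-line → (1,1), t=1.5200
    cross x-line → (0,1), t=1.9861 (wall)
  → r_3 = 1.9861
beam 4: φ=0°, α=255°
  d=(-0.2588,-0.9659)  start (2,2)  tX=2.7819 tY=0.7868  stride 1/|dx|=3.8637 1/|dy|=1.0353
    cross y-line → (2,1), t=0.7868
    cross y-line → (2,0), t=1.8221 (wall)
  → r_4 = 1.8221
beam 5: φ=45°, α=300°
  d=(0.5000,-0.8660)  start (2,2)  tX=0.5600 tY=0.8776  stride 1/|dx|=2.0000 1/|dy|=1.1547
    cross x-line → (3,2), t=0.5600
    cross y-line → (3,1), t=0.8776
    cross y-line → (3,0), t=2.0323 (wall)
  → r_5 = 2.0323
beam 6: φ=90°, α=345°
  d=(0.9659,-0.2588)  start (2,2)  tX=0.2899 tY=2.9364  stride 1/|dx|=1.0353 1/|dy|=3.8637
    cross x-line → (3,2), t=0.2899
    cross x-line → (4,2), t=1.3252
    cross x-line → (5,2), t=2.3604
    cross y-line → (5,1), t=2.9364 (wall)
  → r_6 = 2.9364
beam 7: φ=135°, α=30°
  d=(0.8660,0.5000)  start (2,2)  tX=0.3233 tY=0.4800  stride 1/|dx|=1.1547 1/|dy|=2.0000
    cross x-line → (3,2), t=0.3233
    cross y-line → (3,3), t=0.4800
    cross x-line → (4,3), t=1.4780
    cross y-line → (4,4), t=2.4800
    cross x-line → (5,4), t=2.6327
    cross x-line → (6,4), t=3.7874 (wall)
  → r_7 = 3.7874

ranges = [2.5865, 1.7807, 1.9861, 1.8221, 2.0323, 2.9364, 3.7874]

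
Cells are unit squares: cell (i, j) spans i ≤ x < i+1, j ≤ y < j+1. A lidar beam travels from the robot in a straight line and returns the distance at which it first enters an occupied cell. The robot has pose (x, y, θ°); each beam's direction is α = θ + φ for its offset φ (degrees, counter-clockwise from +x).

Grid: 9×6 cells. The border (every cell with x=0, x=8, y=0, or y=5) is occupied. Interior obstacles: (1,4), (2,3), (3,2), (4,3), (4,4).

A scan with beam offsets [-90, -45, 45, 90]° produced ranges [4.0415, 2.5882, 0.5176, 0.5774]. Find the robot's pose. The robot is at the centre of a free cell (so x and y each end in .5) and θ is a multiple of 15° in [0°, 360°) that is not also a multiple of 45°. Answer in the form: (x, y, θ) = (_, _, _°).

(x, y, θ) = (5.5, 4.5, 30°)

Candidates: 23 free-cell centres × 16 headings = 368 poses. Raycast each; keep the one whose scan matches to 4 dp.
  (5.5, 3.5, 150°): beam 1 = 1.7321 ≠ 4.0415 ✗
  (4.5, 2.5, 240°): beam 1 = 0.5774 ≠ 4.0415 ✗
  (7.5, 4.5, 165°): beam 1 = 0.5176 ≠ 4.0415 ✗
  (2.5, 2.5, 240°): beam 1 = 1.7321 ≠ 4.0415 ✗
  …
  (5.5, 4.5, 30°): r_1=4.0415, r_2=2.5882, r_3=0.5176, r_4=0.5774 — all match ✓
Only this pose fits every beam.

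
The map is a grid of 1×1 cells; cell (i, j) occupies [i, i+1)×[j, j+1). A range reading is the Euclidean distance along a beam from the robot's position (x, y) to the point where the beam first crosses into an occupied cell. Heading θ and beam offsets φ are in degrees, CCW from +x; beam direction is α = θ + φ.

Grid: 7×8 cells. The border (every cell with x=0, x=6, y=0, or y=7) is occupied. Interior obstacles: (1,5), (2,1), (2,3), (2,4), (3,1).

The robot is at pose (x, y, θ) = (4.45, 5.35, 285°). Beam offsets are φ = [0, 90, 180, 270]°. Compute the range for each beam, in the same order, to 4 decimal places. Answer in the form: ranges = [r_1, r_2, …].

beam 1: φ=0°, α=285°
  cosα=0.2588 sinα=-0.9659 | (4,5) | tMaxX 2.1250 tMaxY 0.3623 | tΔX 3.8637 tΔY 1.0353
    t=0.3623 [y] (4,4)
    t=1.3976 [y] (4,3)
    t=2.1250 [x] (5,3)
    t=2.4329 [y] (5,2)
    t=3.4682 [y] (5,1)
    t=4.5035 [y] (5,0) — stop
  → r_1 = 4.5035
beam 2: φ=90°, α=15°
  cosα=0.9659 sinα=0.2588 | (4,5) | tMaxX 0.5694 tMaxY 2.5114 | tΔX 1.0353 tΔY 3.8637
    t=0.5694 [x] (5,5)
    t=1.6047 [x] (6,5) — stop
  → r_2 = 1.6047
beam 3: φ=180°, α=105°
  cosα=-0.2588 sinα=0.9659 | (4,5) | tMaxX 1.7387 tMaxY 0.6729 | tΔX 3.8637 tΔY 1.0353
    t=0.6729 [y] (4,6)
    t=1.7082 [y] (4,7) — stop
  → r_3 = 1.7082
beam 4: φ=270°, α=195°
  cosα=-0.9659 sinα=-0.2588 | (4,5) | tMaxX 0.4659 tMaxY 1.3523 | tΔX 1.0353 tΔY 3.8637
    t=0.4659 [x] (3,5)
    t=1.3523 [y] (3,4)
    t=1.5012 [x] (2,4) — stop
  → r_4 = 1.5012

ranges = [4.5035, 1.6047, 1.7082, 1.5012]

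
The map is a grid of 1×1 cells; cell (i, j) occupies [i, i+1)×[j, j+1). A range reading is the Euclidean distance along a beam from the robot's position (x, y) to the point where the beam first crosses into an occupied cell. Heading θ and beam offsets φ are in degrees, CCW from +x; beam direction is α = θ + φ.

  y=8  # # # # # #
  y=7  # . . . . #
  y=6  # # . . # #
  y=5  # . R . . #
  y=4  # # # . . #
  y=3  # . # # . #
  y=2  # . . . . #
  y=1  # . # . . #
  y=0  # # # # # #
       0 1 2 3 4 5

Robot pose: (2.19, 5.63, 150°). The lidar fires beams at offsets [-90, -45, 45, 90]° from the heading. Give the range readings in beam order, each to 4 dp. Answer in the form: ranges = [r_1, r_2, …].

ranges = [2.7366, 0.7341, 1.2320, 0.7275]

beam 1: φ=-90°, α=60°
  d=(0.5000,0.8660)  start (2,5)  tX=1.6200 tY=0.4272  stride 1/|dx|=2.0000 1/|dy|=1.1547
    cross y-line → (2,6), t=0.4272
    cross y-line → (2,7), t=1.5819
    cross x-line → (3,7), t=1.6200
    cross y-line → (3,8), t=2.7366 (wall)
  → r_1 = 2.7366
beam 2: φ=-45°, α=105°
  d=(-0.2588,0.9659)  start (2,5)  tX=0.7341 tY=0.3831  stride 1/|dx|=3.8637 1/|dy|=1.0353
    cross y-line → (2,6), t=0.3831
    cross x-line → (1,6), t=0.7341 (wall)
  → r_2 = 0.7341
beam 3: φ=45°, α=195°
  d=(-0.9659,-0.2588)  start (2,5)  tX=0.1967 tY=2.4341  stride 1/|dx|=1.0353 1/|dy|=3.8637
    cross x-line → (1,5), t=0.1967
    cross x-line → (0,5), t=1.2320 (wall)
  → r_3 = 1.2320
beam 4: φ=90°, α=240°
  d=(-0.5000,-0.8660)  start (2,5)  tX=0.3800 tY=0.7275  stride 1/|dx|=2.0000 1/|dy|=1.1547
    cross x-line → (1,5), t=0.3800
    cross y-line → (1,4), t=0.7275 (wall)
  → r_4 = 0.7275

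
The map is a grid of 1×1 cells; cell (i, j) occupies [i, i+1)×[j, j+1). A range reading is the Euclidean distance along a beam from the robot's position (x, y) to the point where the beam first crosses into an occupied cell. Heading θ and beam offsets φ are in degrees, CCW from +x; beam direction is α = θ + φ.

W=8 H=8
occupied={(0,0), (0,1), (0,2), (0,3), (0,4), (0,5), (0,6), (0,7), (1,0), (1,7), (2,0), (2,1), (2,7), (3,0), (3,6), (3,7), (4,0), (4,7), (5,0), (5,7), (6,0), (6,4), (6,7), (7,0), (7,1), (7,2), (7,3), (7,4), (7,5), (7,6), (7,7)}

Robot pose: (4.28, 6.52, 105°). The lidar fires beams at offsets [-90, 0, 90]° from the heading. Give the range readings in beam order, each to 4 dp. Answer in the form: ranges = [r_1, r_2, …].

beam 1: φ=-90°, α=15°
  cosα=0.9659 sinα=0.2588 | (4,6) | tMaxX 0.7454 tMaxY 1.8546 | tΔX 1.0353 tΔY 3.8637
    t=0.7454 [x] (5,6)
    t=1.7807 [x] (6,6)
    t=1.8546 [y] (6,7) — stop
  → r_1 = 1.8546
beam 2: φ=0°, α=105°
  cosα=-0.2588 sinα=0.9659 | (4,6) | tMaxX 1.0818 tMaxY 0.4969 | tΔX 3.8637 tΔY 1.0353
    t=0.4969 [y] (4,7) — stop
  → r_2 = 0.4969
beam 3: φ=90°, α=195°
  cosα=-0.9659 sinα=-0.2588 | (4,6) | tMaxX 0.2899 tMaxY 2.0091 | tΔX 1.0353 tΔY 3.8637
    t=0.2899 [x] (3,6) — stop
  → r_3 = 0.2899

ranges = [1.8546, 0.4969, 0.2899]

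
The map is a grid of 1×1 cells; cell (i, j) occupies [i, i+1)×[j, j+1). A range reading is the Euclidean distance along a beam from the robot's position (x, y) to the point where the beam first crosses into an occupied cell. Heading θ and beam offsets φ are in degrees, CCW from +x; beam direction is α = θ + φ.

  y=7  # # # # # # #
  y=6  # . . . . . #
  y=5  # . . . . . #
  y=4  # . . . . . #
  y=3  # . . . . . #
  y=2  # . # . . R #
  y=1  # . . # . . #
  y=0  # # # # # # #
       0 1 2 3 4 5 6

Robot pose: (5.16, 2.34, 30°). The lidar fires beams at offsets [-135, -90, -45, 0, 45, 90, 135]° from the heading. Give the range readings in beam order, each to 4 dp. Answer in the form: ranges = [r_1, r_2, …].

ranges = [1.3873, 1.5473, 0.8696, 0.9699, 3.2455, 5.3809, 2.2362]

beam 1: φ=-135°, α=255°
  cosα=-0.2588 sinα=-0.9659 | (5,2) | tMaxX 0.6182 tMaxY 0.3520 | tΔX 3.8637 tΔY 1.0353
    t=0.3520 [y] (5,1)
    t=0.6182 [x] (4,1)
    t=1.3873 [y] (4,0) — stop
  → r_1 = 1.3873
beam 2: φ=-90°, α=300°
  cosα=0.5000 sinα=-0.8660 | (5,2) | tMaxX 1.6800 tMaxY 0.3926 | tΔX 2.0000 tΔY 1.1547
    t=0.3926 [y] (5,1)
    t=1.5473 [y] (5,0) — stop
  → r_2 = 1.5473
beam 3: φ=-45°, α=345°
  cosα=0.9659 sinα=-0.2588 | (5,2) | tMaxX 0.8696 tMaxY 1.3137 | tΔX 1.0353 tΔY 3.8637
    t=0.8696 [x] (6,2) — stop
  → r_3 = 0.8696
beam 4: φ=0°, α=30°
  cosα=0.8660 sinα=0.5000 | (5,2) | tMaxX 0.9699 tMaxY 1.3200 | tΔX 1.1547 tΔY 2.0000
    t=0.9699 [x] (6,2) — stop
  → r_4 = 0.9699
beam 5: φ=45°, α=75°
  cosα=0.2588 sinα=0.9659 | (5,2) | tMaxX 3.2455 tMaxY 0.6833 | tΔX 3.8637 tΔY 1.0353
    t=0.6833 [y] (5,3)
    t=1.7186 [y] (5,4)
    t=2.7538 [y] (5,5)
    t=3.2455 [x] (6,5) — stop
  → r_5 = 3.2455
beam 6: φ=90°, α=120°
  cosα=-0.5000 sinα=0.8660 | (5,2) | tMaxX 0.3200 tMaxY 0.7621 | tΔX 2.0000 tΔY 1.1547
    t=0.3200 [x] (4,2)
    t=0.7621 [y] (4,3)
    t=1.9168 [y] (4,4)
    t=2.3200 [x] (3,4)
    t=3.0715 [y] (3,5)
    t=4.2262 [y] (3,6)
    t=4.3200 [x] (2,6)
    t=5.3809 [y] (2,7) — stop
  → r_6 = 5.3809
beam 7: φ=135°, α=165°
  cosα=-0.9659 sinα=0.2588 | (5,2) | tMaxX 0.1656 tMaxY 2.5500 | tΔX 1.0353 tΔY 3.8637
    t=0.1656 [x] (4,2)
    t=1.2009 [x] (3,2)
    t=2.2362 [x] (2,2) — stop
  → r_7 = 2.2362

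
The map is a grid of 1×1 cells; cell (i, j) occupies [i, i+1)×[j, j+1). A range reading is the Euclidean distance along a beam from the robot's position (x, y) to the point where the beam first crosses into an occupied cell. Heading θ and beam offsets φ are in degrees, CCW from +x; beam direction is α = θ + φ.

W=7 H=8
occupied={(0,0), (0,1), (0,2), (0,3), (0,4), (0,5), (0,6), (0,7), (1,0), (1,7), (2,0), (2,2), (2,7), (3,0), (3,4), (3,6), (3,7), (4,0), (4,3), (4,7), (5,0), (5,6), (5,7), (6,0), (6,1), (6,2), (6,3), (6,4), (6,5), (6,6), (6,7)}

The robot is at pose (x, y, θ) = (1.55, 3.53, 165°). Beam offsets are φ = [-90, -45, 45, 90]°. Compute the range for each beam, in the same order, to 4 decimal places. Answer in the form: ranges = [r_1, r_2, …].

ranges = [3.5924, 1.1000, 0.6351, 2.1250]

beam 1: φ=-90°, α=75°
  cosα=0.2588 sinα=0.9659 | (1,3) | tMaxX 1.7387 tMaxY 0.4866 | tΔX 3.8637 tΔY 1.0353
    t=0.4866 [y] (1,4)
    t=1.5219 [y] (1,5)
    t=1.7387 [x] (2,5)
    t=2.5571 [y] (2,6)
    t=3.5924 [y] (2,7) — stop
  → r_1 = 3.5924
beam 2: φ=-45°, α=120°
  cosα=-0.5000 sinα=0.8660 | (1,3) | tMaxX 1.1000 tMaxY 0.5427 | tΔX 2.0000 tΔY 1.1547
    t=0.5427 [y] (1,4)
    t=1.1000 [x] (0,4) — stop
  → r_2 = 1.1000
beam 3: φ=45°, α=210°
  cosα=-0.8660 sinα=-0.5000 | (1,3) | tMaxX 0.6351 tMaxY 1.0600 | tΔX 1.1547 tΔY 2.0000
    t=0.6351 [x] (0,3) — stop
  → r_3 = 0.6351
beam 4: φ=90°, α=255°
  cosα=-0.2588 sinα=-0.9659 | (1,3) | tMaxX 2.1250 tMaxY 0.5487 | tΔX 3.8637 tΔY 1.0353
    t=0.5487 [y] (1,2)
    t=1.5840 [y] (1,1)
    t=2.1250 [x] (0,1) — stop
  → r_4 = 2.1250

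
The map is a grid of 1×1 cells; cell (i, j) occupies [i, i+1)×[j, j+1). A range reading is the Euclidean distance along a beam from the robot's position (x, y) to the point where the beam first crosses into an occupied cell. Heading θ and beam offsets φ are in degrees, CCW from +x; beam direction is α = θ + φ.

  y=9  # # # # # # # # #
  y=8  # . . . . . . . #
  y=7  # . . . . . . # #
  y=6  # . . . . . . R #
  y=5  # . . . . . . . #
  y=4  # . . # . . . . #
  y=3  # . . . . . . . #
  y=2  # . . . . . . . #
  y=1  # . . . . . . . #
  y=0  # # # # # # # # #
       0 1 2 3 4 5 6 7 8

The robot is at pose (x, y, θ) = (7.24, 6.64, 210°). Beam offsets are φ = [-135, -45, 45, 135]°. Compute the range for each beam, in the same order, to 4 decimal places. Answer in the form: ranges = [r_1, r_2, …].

beam 1: φ=-135°, α=75°
  direction (0.2588, 0.9659); cell (7,6); t to first gridline: x 2.9364, y 0.3727 (then +3.8637 / +1.0353)
    (7,7) via y @ 0.3727  # hit
  → r_1 = 0.3727
beam 2: φ=-45°, α=165°
  direction (-0.9659, 0.2588); cell (7,6); t to first gridline: x 0.2485, y 1.3909 (then +1.0353 / +3.8637)
    (6,6) via x @ 0.2485
    (5,6) via x @ 1.2837
    (5,7) via y @ 1.3909
    (4,7) via x @ 2.3190
    (3,7) via x @ 3.3543
    (2,7) via x @ 4.3896
    (2,8) via y @ 5.2546
    (1,8) via x @ 5.4248
    (0,8) via x @ 6.4601  # hit
  → r_2 = 6.4601
beam 3: φ=45°, α=255°
  direction (-0.2588, -0.9659); cell (7,6); t to first gridline: x 0.9273, y 0.6626 (then +3.8637 / +1.0353)
    (7,5) via y @ 0.6626
    (6,5) via x @ 0.9273
    (6,4) via y @ 1.6979
    (6,3) via y @ 2.7331
    (6,2) via y @ 3.7684
    (5,2) via x @ 4.7910
    (5,1) via y @ 4.8037
    (5,0) via y @ 5.8390  # hit
  → r_3 = 5.8390
beam 4: φ=135°, α=345°
  direction (0.9659, -0.2588); cell (7,6); t to first gridline: x 0.7868, y 2.4728 (then +1.0353 / +3.8637)
    (8,6) via x @ 0.7868  # hit
  → r_4 = 0.7868

ranges = [0.3727, 6.4601, 5.8390, 0.7868]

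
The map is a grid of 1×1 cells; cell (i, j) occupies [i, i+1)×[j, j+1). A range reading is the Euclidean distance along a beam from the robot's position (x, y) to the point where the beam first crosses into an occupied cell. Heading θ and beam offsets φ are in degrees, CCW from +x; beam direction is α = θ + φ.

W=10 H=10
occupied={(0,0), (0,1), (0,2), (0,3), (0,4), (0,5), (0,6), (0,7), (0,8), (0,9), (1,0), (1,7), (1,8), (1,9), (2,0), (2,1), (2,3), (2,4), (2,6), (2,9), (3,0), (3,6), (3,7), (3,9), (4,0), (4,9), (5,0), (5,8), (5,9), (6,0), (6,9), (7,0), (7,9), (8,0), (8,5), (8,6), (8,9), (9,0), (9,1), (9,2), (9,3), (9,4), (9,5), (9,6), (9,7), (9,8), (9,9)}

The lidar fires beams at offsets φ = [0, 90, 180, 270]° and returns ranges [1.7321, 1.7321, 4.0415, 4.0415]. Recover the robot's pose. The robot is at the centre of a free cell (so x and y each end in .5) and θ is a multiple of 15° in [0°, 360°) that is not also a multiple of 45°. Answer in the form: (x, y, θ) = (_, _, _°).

The pose lattice has 53·16 = 848 candidates. Test each by forward raycasting.
  (4.5, 8.5, 300°): beam 1 = 8.6603 ≠ 1.7321 ✗
  (5.5, 7.5, 150°): beam 1 = 3.0000 ≠ 1.7321 ✗
  (4.5, 6.5, 300°): beam 1 = 6.3509 ≠ 1.7321 ✗
  (7.5, 2.5, 240°): beam 3 = 2.8868 ≠ 4.0415 ✗
  …
  (4.5, 4.5, 120°): r_1=1.7321, r_2=1.7321, r_3=4.0415, r_4=4.0415 — all match ✓
Only this pose fits every beam.

(x, y, θ) = (4.5, 4.5, 120°)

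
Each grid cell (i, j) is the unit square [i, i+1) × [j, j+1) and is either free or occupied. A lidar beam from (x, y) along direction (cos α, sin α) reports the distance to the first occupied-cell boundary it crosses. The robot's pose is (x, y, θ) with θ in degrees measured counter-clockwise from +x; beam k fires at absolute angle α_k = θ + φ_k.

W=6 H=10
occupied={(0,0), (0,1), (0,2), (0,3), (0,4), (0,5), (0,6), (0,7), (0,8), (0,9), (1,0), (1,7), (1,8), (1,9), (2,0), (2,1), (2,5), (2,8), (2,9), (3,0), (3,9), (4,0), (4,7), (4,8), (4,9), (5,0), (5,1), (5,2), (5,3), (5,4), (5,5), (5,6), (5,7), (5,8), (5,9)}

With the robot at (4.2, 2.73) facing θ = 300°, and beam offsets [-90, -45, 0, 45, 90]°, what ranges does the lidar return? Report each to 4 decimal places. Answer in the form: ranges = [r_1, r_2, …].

ranges = [1.4600, 1.7910, 1.6000, 0.8282, 0.9238]

beam 1: φ=-90°, α=210°
  direction (-0.8660, -0.5000); cell (4,2); t to first gridline: x 0.2309, y 1.4600 (then +1.1547 / +2.0000)
    (3,2) via x @ 0.2309
    (2,2) via x @ 1.3856
    (2,1) via y @ 1.4600  # hit
  → r_1 = 1.4600
beam 2: φ=-45°, α=255°
  direction (-0.2588, -0.9659); cell (4,2); t to first gridline: x 0.7727, y 0.7558 (then +3.8637 / +1.0353)
    (4,1) via y @ 0.7558
    (3,1) via x @ 0.7727
    (3,0) via y @ 1.7910  # hit
  → r_2 = 1.7910
beam 3: φ=0°, α=300°
  direction (0.5000, -0.8660); cell (4,2); t to first gridline: x 1.6000, y 0.8429 (then +2.0000 / +1.1547)
    (4,1) via y @ 0.8429
    (5,1) via x @ 1.6000  # hit
  → r_3 = 1.6000
beam 4: φ=45°, α=345°
  direction (0.9659, -0.2588); cell (4,2); t to first gridline: x 0.8282, y 2.8205 (then +1.0353 / +3.8637)
    (5,2) via x @ 0.8282  # hit
  → r_4 = 0.8282
beam 5: φ=90°, α=30°
  direction (0.8660, 0.5000); cell (4,2); t to first gridline: x 0.9238, y 0.5400 (then +1.1547 / +2.0000)
    (4,3) via y @ 0.5400
    (5,3) via x @ 0.9238  # hit
  → r_5 = 0.9238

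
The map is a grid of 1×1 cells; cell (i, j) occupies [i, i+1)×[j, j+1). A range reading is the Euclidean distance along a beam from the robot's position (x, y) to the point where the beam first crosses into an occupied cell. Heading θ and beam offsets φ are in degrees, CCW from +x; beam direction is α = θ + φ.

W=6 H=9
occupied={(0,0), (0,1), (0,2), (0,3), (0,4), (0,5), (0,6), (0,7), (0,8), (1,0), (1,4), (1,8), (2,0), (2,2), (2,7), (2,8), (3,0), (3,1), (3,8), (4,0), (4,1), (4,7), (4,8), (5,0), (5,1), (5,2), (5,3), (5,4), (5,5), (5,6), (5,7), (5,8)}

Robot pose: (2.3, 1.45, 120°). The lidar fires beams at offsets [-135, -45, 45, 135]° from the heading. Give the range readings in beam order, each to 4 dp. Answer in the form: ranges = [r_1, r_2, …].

ranges = [0.7247, 0.5694, 1.3459, 0.4659]

beam 1: φ=-135°, α=345°
  dir = (cos 345°, sin 345°) = (0.9659, -0.2588); from cell (2,1)
  next x-line at t=0.7247, next y-line at t=1.7387; Δt_x=1.0353, Δt_y=3.8637
    x: enter (3,1) at t=0.7247 ← occupied
  → r_1 = 0.7247
beam 2: φ=-45°, α=75°
  dir = (cos 75°, sin 75°) = (0.2588, 0.9659); from cell (2,1)
  next x-line at t=2.7046, next y-line at t=0.5694; Δt_x=3.8637, Δt_y=1.0353
    y: enter (2,2) at t=0.5694 ← occupied
  → r_2 = 0.5694
beam 3: φ=45°, α=165°
  dir = (cos 165°, sin 165°) = (-0.9659, 0.2588); from cell (2,1)
  next x-line at t=0.3106, next y-line at t=2.1250; Δt_x=1.0353, Δt_y=3.8637
    x: enter (1,1) at t=0.3106
    x: enter (0,1) at t=1.3459 ← occupied
  → r_3 = 1.3459
beam 4: φ=135°, α=255°
  dir = (cos 255°, sin 255°) = (-0.2588, -0.9659); from cell (2,1)
  next x-line at t=1.1591, next y-line at t=0.4659; Δt_x=3.8637, Δt_y=1.0353
    y: enter (2,0) at t=0.4659 ← occupied
  → r_4 = 0.4659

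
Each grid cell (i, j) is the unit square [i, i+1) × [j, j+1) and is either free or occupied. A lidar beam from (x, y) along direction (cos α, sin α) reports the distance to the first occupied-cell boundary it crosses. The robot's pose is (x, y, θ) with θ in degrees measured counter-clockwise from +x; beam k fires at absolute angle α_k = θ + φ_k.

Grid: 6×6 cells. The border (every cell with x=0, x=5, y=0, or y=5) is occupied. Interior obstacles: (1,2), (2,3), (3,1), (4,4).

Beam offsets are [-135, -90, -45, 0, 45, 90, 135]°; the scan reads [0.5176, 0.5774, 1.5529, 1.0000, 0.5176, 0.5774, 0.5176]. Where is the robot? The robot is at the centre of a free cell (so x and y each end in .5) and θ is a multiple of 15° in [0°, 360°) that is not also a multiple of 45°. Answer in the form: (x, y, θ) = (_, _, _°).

Enumerate (i+0.5, j+0.5, θ) over the 12 free cells and 16 admissible headings. For each, cast all 7 beams and compare to the given ranges.
  (4.5, 3.5, 165°): beam 1 = 0.5774 ≠ 0.5176 ✗
  (1.5, 4.5, 285°): beam 1 = 0.5774 ≠ 0.5176 ✗
  (2.5, 4.5, 240°): beam 2 = 1.0000 ≠ 0.5774 ✗
  (2.5, 4.5, 15°): beam 1 = 0.5774 ≠ 0.5176 ✗
  …
  (1.5, 3.5, 120°): r_1=0.5176, r_2=0.5774, r_3=1.5529, r_4=1.0000, r_5=0.5176, r_6=0.5774, r_7=0.5176 — all match ✓
No second candidate reproduces the full scan.

(x, y, θ) = (1.5, 3.5, 120°)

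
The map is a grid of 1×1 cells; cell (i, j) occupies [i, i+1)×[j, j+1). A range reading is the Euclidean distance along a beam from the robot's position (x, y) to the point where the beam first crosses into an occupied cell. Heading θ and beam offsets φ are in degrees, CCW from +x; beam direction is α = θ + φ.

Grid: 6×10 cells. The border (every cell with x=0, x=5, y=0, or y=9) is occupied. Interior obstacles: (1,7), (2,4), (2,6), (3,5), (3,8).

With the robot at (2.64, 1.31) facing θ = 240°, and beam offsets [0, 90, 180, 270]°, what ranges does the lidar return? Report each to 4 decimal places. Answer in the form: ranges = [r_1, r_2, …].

ranges = [0.3580, 0.6200, 4.7200, 1.8937]

beam 1: φ=0°, α=240°
  cosα=-0.5000 sinα=-0.8660 | (2,1) | tMaxX 1.2800 tMaxY 0.3580 | tΔX 2.0000 tΔY 1.1547
    t=0.3580 [y] (2,0) — stop
  → r_1 = 0.3580
beam 2: φ=90°, α=330°
  cosα=0.8660 sinα=-0.5000 | (2,1) | tMaxX 0.4157 tMaxY 0.6200 | tΔX 1.1547 tΔY 2.0000
    t=0.4157 [x] (3,1)
    t=0.6200 [y] (3,0) — stop
  → r_2 = 0.6200
beam 3: φ=180°, α=60°
  cosα=0.5000 sinα=0.8660 | (2,1) | tMaxX 0.7200 tMaxY 0.7967 | tΔX 2.0000 tΔY 1.1547
    t=0.7200 [x] (3,1)
    t=0.7967 [y] (3,2)
    t=1.9514 [y] (3,3)
    t=2.7200 [x] (4,3)
    t=3.1061 [y] (4,4)
    t=4.2608 [y] (4,5)
    t=4.7200 [x] (5,5) — stop
  → r_3 = 4.7200
beam 4: φ=270°, α=150°
  cosα=-0.8660 sinα=0.5000 | (2,1) | tMaxX 0.7390 tMaxY 1.3800 | tΔX 1.1547 tΔY 2.0000
    t=0.7390 [x] (1,1)
    t=1.3800 [y] (1,2)
    t=1.8937 [x] (0,2) — stop
  → r_4 = 1.8937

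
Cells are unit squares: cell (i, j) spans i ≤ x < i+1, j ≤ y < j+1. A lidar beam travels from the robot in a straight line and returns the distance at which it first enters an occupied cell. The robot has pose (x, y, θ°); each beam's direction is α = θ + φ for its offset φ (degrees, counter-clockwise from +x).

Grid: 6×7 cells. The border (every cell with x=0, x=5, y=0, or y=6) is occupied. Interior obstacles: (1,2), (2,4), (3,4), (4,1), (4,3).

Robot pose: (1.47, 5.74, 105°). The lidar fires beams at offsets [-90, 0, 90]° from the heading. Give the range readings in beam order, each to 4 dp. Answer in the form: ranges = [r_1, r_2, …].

beam 1: φ=-90°, α=15°
  d=(0.9659,0.2588)  start (1,5)  tX=0.5487 tY=1.0046  stride 1/|dx|=1.0353 1/|dy|=3.8637
    cross x-line → (2,5), t=0.5487
    cross y-line → (2,6), t=1.0046 (wall)
  → r_1 = 1.0046
beam 2: φ=0°, α=105°
  d=(-0.2588,0.9659)  start (1,5)  tX=1.8159 tY=0.2692  stride 1/|dx|=3.8637 1/|dy|=1.0353
    cross y-line → (1,6), t=0.2692 (wall)
  → r_2 = 0.2692
beam 3: φ=90°, α=195°
  d=(-0.9659,-0.2588)  start (1,5)  tX=0.4866 tY=2.8591  stride 1/|dx|=1.0353 1/|dy|=3.8637
    cross x-line → (0,5), t=0.4866 (wall)
  → r_3 = 0.4866

ranges = [1.0046, 0.2692, 0.4866]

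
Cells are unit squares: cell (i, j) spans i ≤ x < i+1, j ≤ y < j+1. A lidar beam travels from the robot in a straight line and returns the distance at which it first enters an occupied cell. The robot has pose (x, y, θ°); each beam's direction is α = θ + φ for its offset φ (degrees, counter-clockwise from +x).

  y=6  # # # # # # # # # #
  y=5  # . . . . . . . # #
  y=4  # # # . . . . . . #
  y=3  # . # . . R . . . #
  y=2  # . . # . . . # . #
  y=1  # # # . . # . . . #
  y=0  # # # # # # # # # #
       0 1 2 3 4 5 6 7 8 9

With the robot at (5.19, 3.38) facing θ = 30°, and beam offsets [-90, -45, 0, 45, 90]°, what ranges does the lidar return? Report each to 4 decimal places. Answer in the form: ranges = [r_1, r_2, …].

beam 1: φ=-90°, α=300°
  direction (0.5000, -0.8660); cell (5,3); t to first gridline: x 1.6200, y 0.4388 (then +2.0000 / +1.1547)
    (5,2) via y @ 0.4388
    (5,1) via y @ 1.5935  # hit
  → r_1 = 1.5935
beam 2: φ=-45°, α=345°
  direction (0.9659, -0.2588); cell (5,3); t to first gridline: x 0.8386, y 1.4682 (then +1.0353 / +3.8637)
    (6,3) via x @ 0.8386
    (6,2) via y @ 1.4682
    (7,2) via x @ 1.8738  # hit
  → r_2 = 1.8738
beam 3: φ=0°, α=30°
  direction (0.8660, 0.5000); cell (5,3); t to first gridline: x 0.9353, y 1.2400 (then +1.1547 / +2.0000)
    (6,3) via x @ 0.9353
    (6,4) via y @ 1.2400
    (7,4) via x @ 2.0900
    (7,5) via y @ 3.2400
    (8,5) via x @ 3.2447  # hit
  → r_3 = 3.2447
beam 4: φ=45°, α=75°
  direction (0.2588, 0.9659); cell (5,3); t to first gridline: x 3.1296, y 0.6419 (then +3.8637 / +1.0353)
    (5,4) via y @ 0.6419
    (5,5) via y @ 1.6771
    (5,6) via y @ 2.7124  # hit
  → r_4 = 2.7124
beam 5: φ=90°, α=120°
  direction (-0.5000, 0.8660); cell (5,3); t to first gridline: x 0.3800, y 0.7159 (then +2.0000 / +1.1547)
    (4,3) via x @ 0.3800
    (4,4) via y @ 0.7159
    (4,5) via y @ 1.8706
    (3,5) via x @ 2.3800
    (3,6) via y @ 3.0253  # hit
  → r_5 = 3.0253

ranges = [1.5935, 1.8738, 3.2447, 2.7124, 3.0253]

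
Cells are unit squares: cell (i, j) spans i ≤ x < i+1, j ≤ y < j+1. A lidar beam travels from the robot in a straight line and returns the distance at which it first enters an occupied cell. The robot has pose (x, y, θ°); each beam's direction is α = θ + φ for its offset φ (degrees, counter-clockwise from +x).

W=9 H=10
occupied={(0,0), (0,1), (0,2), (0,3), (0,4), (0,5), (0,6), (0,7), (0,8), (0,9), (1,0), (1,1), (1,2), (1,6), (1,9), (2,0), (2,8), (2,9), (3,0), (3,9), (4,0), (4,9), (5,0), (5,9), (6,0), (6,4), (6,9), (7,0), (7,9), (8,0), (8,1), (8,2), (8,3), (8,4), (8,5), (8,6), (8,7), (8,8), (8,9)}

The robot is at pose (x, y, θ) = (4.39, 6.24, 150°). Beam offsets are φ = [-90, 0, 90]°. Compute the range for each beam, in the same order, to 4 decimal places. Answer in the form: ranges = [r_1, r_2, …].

beam 1: φ=-90°, α=60°
  direction (0.5000, 0.8660); cell (4,6); t to first gridline: x 1.2200, y 0.8776 (then +2.0000 / +1.1547)
    (4,7) via y @ 0.8776
    (5,7) via x @ 1.2200
    (5,8) via y @ 2.0323
    (5,9) via y @ 3.1870  # hit
  → r_1 = 3.1870
beam 2: φ=0°, α=150°
  direction (-0.8660, 0.5000); cell (4,6); t to first gridline: x 0.4503, y 1.5200 (then +1.1547 / +2.0000)
    (3,6) via x @ 0.4503
    (3,7) via y @ 1.5200
    (2,7) via x @ 1.6050
    (1,7) via x @ 2.7597
    (1,8) via y @ 3.5200
    (0,8) via x @ 3.9144  # hit
  → r_2 = 3.9144
beam 3: φ=90°, α=240°
  direction (-0.5000, -0.8660); cell (4,6); t to first gridline: x 0.7800, y 0.2771 (then +2.0000 / +1.1547)
    (4,5) via y @ 0.2771
    (3,5) via x @ 0.7800
    (3,4) via y @ 1.4318
    (3,3) via y @ 2.5865
    (2,3) via x @ 2.7800
    (2,2) via y @ 3.7412
    (1,2) via x @ 4.7800  # hit
  → r_3 = 4.7800

ranges = [3.1870, 3.9144, 4.7800]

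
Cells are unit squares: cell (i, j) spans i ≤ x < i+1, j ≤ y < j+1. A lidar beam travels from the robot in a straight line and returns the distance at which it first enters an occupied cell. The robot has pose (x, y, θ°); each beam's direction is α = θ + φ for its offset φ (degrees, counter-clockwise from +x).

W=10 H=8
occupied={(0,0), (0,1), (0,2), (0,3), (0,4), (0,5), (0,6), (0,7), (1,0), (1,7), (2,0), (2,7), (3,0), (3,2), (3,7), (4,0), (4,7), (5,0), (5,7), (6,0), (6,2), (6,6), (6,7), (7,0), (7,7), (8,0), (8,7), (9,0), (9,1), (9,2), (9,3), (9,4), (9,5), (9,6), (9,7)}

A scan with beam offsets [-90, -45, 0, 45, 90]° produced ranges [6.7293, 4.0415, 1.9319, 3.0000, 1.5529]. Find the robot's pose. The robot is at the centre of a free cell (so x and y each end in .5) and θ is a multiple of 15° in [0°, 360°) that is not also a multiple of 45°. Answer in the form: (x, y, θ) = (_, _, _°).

Enumerate (i+0.5, j+0.5, θ) over the 45 free cells and 16 admissible headings. For each, cast all 5 beams and compare to the given ranges.
  (5.5, 6.5, 285°): beam 1 = 4.6587 ≠ 6.7293 ✗
  (7.5, 5.5, 150°): beam 1 = 1.7321 ≠ 6.7293 ✗
  (7.5, 3.5, 240°): beam 1 = 7.0000 ≠ 6.7293 ✗
  (4.5, 6.5, 150°): beam 1 = 0.5774 ≠ 6.7293 ✗
  …
  (7.5, 4.5, 255°): r_1=6.7293, r_2=4.0415, r_3=1.9319, r_4=3.0000, r_5=1.5529 — all match ✓
Unique over the lattice → pose = (7.5, 4.5, 255°).

(x, y, θ) = (7.5, 4.5, 255°)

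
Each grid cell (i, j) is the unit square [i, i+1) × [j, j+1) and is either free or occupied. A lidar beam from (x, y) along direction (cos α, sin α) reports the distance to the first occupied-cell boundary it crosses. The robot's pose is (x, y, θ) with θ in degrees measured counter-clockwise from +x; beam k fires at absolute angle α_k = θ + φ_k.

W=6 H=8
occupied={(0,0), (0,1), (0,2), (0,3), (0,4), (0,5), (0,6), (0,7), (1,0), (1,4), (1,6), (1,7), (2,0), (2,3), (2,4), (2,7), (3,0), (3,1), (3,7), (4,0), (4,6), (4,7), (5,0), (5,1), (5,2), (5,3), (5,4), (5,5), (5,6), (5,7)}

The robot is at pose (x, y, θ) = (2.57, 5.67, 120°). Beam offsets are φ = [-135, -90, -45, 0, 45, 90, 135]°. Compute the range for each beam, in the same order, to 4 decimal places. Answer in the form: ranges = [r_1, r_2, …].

beam 1: φ=-135°, α=345°
  d=(0.9659,-0.2588)  start (2,5)  tX=0.4452 tY=2.5887  stride 1/|dx|=1.0353 1/|dy|=3.8637
    cross x-line → (3,5), t=0.4452
    cross x-line → (4,5), t=1.4804
    cross x-line → (5,5), t=2.5157 (wall)
  → r_1 = 2.5157
beam 2: φ=-90°, α=30°
  d=(0.8660,0.5000)  start (2,5)  tX=0.4965 tY=0.6600  stride 1/|dx|=1.1547 1/|dy|=2.0000
    cross x-line → (3,5), t=0.4965
    cross y-line → (3,6), t=0.6600
    cross x-line → (4,6), t=1.6512 (wall)
  → r_2 = 1.6512
beam 3: φ=-45°, α=75°
  d=(0.2588,0.9659)  start (2,5)  tX=1.6614 tY=0.3416  stride 1/|dx|=3.8637 1/|dy|=1.0353
    cross y-line → (2,6), t=0.3416
    cross y-line → (2,7), t=1.3769 (wall)
  → r_3 = 1.3769
beam 4: φ=0°, α=120°
  d=(-0.5000,0.8660)  start (2,5)  tX=1.1400 tY=0.3811  stride 1/|dx|=2.0000 1/|dy|=1.1547
    cross y-line → (2,6), t=0.3811
    cross x-line → (1,6), t=1.1400 (wall)
  → r_4 = 1.1400
beam 5: φ=45°, α=165°
  d=(-0.9659,0.2588)  start (2,5)  tX=0.5901 tY=1.2750  stride 1/|dx|=1.0353 1/|dy|=3.8637
    cross x-line → (1,5), t=0.5901
    cross y-line → (1,6), t=1.2750 (wall)
  → r_5 = 1.2750
beam 6: φ=90°, α=210°
  d=(-0.8660,-0.5000)  start (2,5)  tX=0.6582 tY=1.3400  stride 1/|dx|=1.1547 1/|dy|=2.0000
    cross x-line → (1,5), t=0.6582
    cross y-line → (1,4), t=1.3400 (wall)
  → r_6 = 1.3400
beam 7: φ=135°, α=255°
  d=(-0.2588,-0.9659)  start (2,5)  tX=2.2023 tY=0.6936  stride 1/|dx|=3.8637 1/|dy|=1.0353
    cross y-line → (2,4), t=0.6936 (wall)
  → r_7 = 0.6936

ranges = [2.5157, 1.6512, 1.3769, 1.1400, 1.2750, 1.3400, 0.6936]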